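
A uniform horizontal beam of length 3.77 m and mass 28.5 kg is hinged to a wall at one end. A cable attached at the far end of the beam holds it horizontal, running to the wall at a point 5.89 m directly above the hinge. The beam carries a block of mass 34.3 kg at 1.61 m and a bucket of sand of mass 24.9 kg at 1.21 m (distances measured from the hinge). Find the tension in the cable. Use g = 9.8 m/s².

Sum moments about the hinge (the unknown hinge reaction has zero arm there).
Beam weight: 28.5 × 9.8 = 279.3 N down at 1.885 m → arm 1.885 m, τ = 279.3 × 1.885 = 526.5 N·m clockwise.
Block: 34.3 × 9.8 = 336.1 N down at 1.61 m → arm 1.61 m, τ = 336.1 × 1.61 = 541.1 N·m clockwise.
Bucket of sand: 24.9 × 9.8 = 244 N down at 1.21 m → arm 1.21 m, τ = 244 × 1.21 = 295.2 N·m clockwise.
Total clockwise load moment = 1363 N·m.
The cable tension T acts at 3.77 m; only its component perpendicular to the beam, T sinθ, produces torque. sinθ = h/√(h²+d²) = 5.89/√(5.89²+3.77²) = 0.8422.
Setting net torque to zero: T × 3.77 × 0.8422 = 1363 → T = 1363 / 3.175 = 429 N.

T ≈ 429 N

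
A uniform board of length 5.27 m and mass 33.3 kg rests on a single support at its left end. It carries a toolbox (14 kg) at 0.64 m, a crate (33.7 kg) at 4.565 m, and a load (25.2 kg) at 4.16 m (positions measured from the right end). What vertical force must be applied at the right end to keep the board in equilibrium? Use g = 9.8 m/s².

Sum moments about the left end (the unknown pivot reaction has zero arm there).
Beam weight: 33.3 × 9.8 = 326.3 N down at 2.635 m → arm 2.635 m, τ = 326.3 × 2.635 = 859.8 N·m clockwise.
Toolbox: 14 × 9.8 = 137.2 N down at 0.64 m → arm 4.63 m, τ = 137.2 × 4.63 = 635.2 N·m clockwise.
Crate: 33.7 × 9.8 = 330.3 N down at 4.565 m → arm 0.705 m, τ = 330.3 × 0.705 = 232.9 N·m clockwise.
Load: 25.2 × 9.8 = 247 N down at 4.16 m → arm 1.11 m, τ = 247 × 1.11 = 274.2 N·m clockwise.
Net moment of the loads = 2002 N·m clockwise.
The upward force F acts at the right end, arm 5.27 m, giving F × 5.27 counterclockwise.
Balancing moments: F × 5.27 = 2002, giving F = 2002 / 5.27 = 380 N.

F ≈ 380 N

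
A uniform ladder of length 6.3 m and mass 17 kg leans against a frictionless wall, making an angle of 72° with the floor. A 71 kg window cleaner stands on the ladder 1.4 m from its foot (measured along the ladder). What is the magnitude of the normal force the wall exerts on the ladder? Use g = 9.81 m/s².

About the foot of the ladder:
Ladder weight 17×9.81 = 166.8 N acts at 3.15 m along the ladder; its horizontal arm is 3.15·cos72° = 0.9734 m → τ = 162.4 N·m clockwise.
Window cleaner: 71×9.81 = 696.5 N at 1.4 m → arm 0.4326 m → τ = 301.3 N·m clockwise.
Wall normal N acts horizontally at the top; its moment arm is the height L sinθ = 6.3·sin72° = 5.992 m, counterclockwise.
For rotational equilibrium, N × 5.992 = 463.7, so N = 77.4 N.

N_wall ≈ 77.4 N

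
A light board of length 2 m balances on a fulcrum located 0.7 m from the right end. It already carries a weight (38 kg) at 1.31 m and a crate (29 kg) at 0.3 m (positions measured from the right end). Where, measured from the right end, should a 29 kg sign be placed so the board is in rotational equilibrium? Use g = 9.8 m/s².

Take moments about the fulcrum (at 0.7 m from the right end).
Weight: 38 × 9.8 = 372.4 N down at 1.31 m → arm 0.61 m, τ = 372.4 × 0.61 = 227.2 N·m counterclockwise.
Crate: 29 × 9.8 = 284.2 N down at 0.3 m → arm 0.4 m, τ = 284.2 × 0.4 = 113.7 N·m clockwise.
Net moment of existing loads = 113.5 N·m counterclockwise.
The sign weighs 29 × 9.8 = 284.2 N and must supply an equal clockwise moment, so its lever arm about the fulcrum is 113.5 / 284.2 = 0.399 m.
That puts it at 0.7 − 0.399 = 0.301 m from the right end.

x ≈ 0.301 m from the right end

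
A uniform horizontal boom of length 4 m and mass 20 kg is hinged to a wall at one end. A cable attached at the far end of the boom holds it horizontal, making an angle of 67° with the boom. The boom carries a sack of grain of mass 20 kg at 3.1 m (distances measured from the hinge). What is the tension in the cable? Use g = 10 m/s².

T ≈ 277 N

Choose the hinge as the axis so the unknown hinge reaction has zero arm there.
Beam weight: 20 × 10 = 200 N down at 2 m → arm 2 m, τ = 200 × 2 = 400 N·m clockwise.
Sack of grain: 20 × 10 = 200 N down at 3.1 m → arm 3.1 m, τ = 200 × 3.1 = 620 N·m clockwise.
Total clockwise load moment = 1020 N·m.
The cable tension T acts at 4 m; only its component perpendicular to the boom, T sinθ, produces torque. sin 67° = 0.9205.
Balancing moments: T × 4 × 0.9205 = 1020, giving T = 1020 / 3.682 = 277 N.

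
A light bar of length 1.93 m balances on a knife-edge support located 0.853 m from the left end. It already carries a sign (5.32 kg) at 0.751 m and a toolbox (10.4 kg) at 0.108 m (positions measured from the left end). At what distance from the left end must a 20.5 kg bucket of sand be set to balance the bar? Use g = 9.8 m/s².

x ≈ 1.26 m from the left end

Take moments about the knife-edge support (at 0.853 m from the left end).
Sign: 5.32 × 9.8 = 52.14 N down at 0.751 m → arm 0.102 m, τ = 52.14 × 0.102 = 5.318 N·m counterclockwise.
Toolbox: 10.4 × 9.8 = 101.9 N down at 0.108 m → arm 0.745 m, τ = 101.9 × 0.745 = 75.92 N·m counterclockwise.
Net moment of existing loads = 81.24 N·m counterclockwise.
The bucket of sand weighs 20.5 × 9.8 = 200.9 N and must supply an equal clockwise moment, so its lever arm about the knife-edge support is 81.24 / 200.9 = 0.404 m.
That puts it at 0.853 + 0.404 = 1.26 m from the left end.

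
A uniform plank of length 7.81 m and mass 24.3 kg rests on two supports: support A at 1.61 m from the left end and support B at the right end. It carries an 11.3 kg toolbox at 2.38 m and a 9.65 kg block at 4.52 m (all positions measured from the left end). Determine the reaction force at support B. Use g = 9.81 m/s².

Take moments about support A.
Beam weight: 24.3 × 9.81 = 238.4 N down at 3.905 m → arm 2.295 m, τ = 238.4 × 2.295 = 547.1 N·m clockwise.
Toolbox: 11.3 × 9.81 = 110.9 N down at 2.38 m → arm 0.77 m, τ = 110.9 × 0.77 = 85.39 N·m clockwise.
Block: 9.65 × 9.81 = 94.67 N down at 4.52 m → arm 2.91 m, τ = 94.67 × 2.91 = 275.5 N·m clockwise.
Net load moment about support A = 908 N·m clockwise.
Reaction R at support B is upward at 7.81 m, arm 6.2 m → moment R × 6.2 counterclockwise.
For rotational equilibrium, R × 6.2 = 908, so R = 146 N.

R_B ≈ 146 N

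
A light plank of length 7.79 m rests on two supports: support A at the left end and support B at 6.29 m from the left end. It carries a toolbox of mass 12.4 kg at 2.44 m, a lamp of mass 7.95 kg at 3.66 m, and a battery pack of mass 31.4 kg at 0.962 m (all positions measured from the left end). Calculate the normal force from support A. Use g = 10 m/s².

Sum moments about support B (its reaction then has zero moment arm).
Toolbox: 12.4 × 10 = 124 N down at 2.44 m → arm 3.85 m, τ = 124 × 3.85 = 477.4 N·m counterclockwise.
Lamp: 7.95 × 10 = 79.5 N down at 3.66 m → arm 2.63 m, τ = 79.5 × 2.63 = 209.1 N·m counterclockwise.
Battery pack: 31.4 × 10 = 314 N down at 0.962 m → arm 5.328 m, τ = 314 × 5.328 = 1673 N·m counterclockwise.
Net load moment about support B = 2360 N·m counterclockwise.
Reaction R at support A is upward at 0 m, arm 6.29 m → moment R × 6.29 clockwise.
Setting net torque to zero: R × 6.29 = 2360 → R = 375 N.

R_A ≈ 375 N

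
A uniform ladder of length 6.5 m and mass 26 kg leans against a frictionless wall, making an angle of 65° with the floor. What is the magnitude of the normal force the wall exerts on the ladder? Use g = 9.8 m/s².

N_wall ≈ 59.4 N

Choose the foot of the ladder as the axis so the floor normal and friction both act there and drop out.
Ladder weight 26×9.8 = 254.8 N acts at 3.25 m along the ladder; its horizontal arm is 3.25·cos65° = 1.374 m → τ = 350.1 N·m clockwise.
Wall normal N acts horizontally at the top; its moment arm is the height L sinθ = 6.5·sin65° = 5.891 m, counterclockwise.
Balancing moments: N × 5.891 = 350.1, giving N = 59.4 N.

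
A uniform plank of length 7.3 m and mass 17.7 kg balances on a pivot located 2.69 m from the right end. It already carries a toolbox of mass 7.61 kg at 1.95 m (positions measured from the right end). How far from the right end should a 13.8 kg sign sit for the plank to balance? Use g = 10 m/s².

Take moments about the pivot (at 2.69 m from the right end).
Beam weight: 17.7 × 10 = 177 N down at 3.65 m → arm 0.96 m, τ = 177 × 0.96 = 169.9 N·m counterclockwise.
Toolbox: 7.61 × 10 = 76.1 N down at 1.95 m → arm 0.74 m, τ = 76.1 × 0.74 = 56.31 N·m clockwise.
Net moment of existing loads = 113.6 N·m counterclockwise.
The sign weighs 13.8 × 10 = 138 N and must supply an equal clockwise moment, so its lever arm about the pivot is 113.6 / 138 = 0.823 m.
That puts it at 2.69 − 0.823 = 1.87 m from the right end.

x ≈ 1.87 m from the right end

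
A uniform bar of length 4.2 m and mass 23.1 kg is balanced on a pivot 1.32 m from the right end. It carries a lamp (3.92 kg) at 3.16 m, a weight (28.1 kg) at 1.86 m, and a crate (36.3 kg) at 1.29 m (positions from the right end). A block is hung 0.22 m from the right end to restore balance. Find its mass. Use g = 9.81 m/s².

m ≈ 35.7 kg

Sum moments about the pivot (at 1.32 m from the right end) (the support reaction has zero arm there).
Beam weight: 23.1 × 9.81 = 226.6 N down at 2.1 m → arm 0.78 m, τ = 226.6 × 0.78 = 176.7 N·m counterclockwise.
Lamp: 3.92 × 9.81 = 38.46 N down at 3.16 m → arm 1.84 m, τ = 38.46 × 1.84 = 70.77 N·m counterclockwise.
Weight: 28.1 × 9.81 = 275.7 N down at 1.86 m → arm 0.54 m, τ = 275.7 × 0.54 = 148.9 N·m counterclockwise.
Crate: 36.3 × 9.81 = 356.1 N down at 1.29 m → arm 0.03 m, τ = 356.1 × 0.03 = 10.68 N·m clockwise.
Net moment of known loads = 385.7 N·m counterclockwise.
An unknown mass m at 0.22 m has arm 1.1 m; its moment is m·g·1.1 clockwise.
Balancing moments: m × 9.81 × 1.1 = 385.7, giving m = 385.7 / (9.81 × 1.1) = 35.7 kg.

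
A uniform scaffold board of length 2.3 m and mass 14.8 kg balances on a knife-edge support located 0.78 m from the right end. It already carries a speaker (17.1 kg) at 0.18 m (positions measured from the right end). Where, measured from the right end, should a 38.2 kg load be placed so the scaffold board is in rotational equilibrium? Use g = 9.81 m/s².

Take moments about the knife-edge support (at 0.78 m from the right end).
Beam weight: 14.8 × 9.81 = 145.2 N down at 1.15 m → arm 0.37 m, τ = 145.2 × 0.37 = 53.72 N·m counterclockwise.
Speaker: 17.1 × 9.81 = 167.8 N down at 0.18 m → arm 0.6 m, τ = 167.8 × 0.6 = 100.7 N·m clockwise.
Net moment of existing loads = 46.98 N·m clockwise.
The load weighs 38.2 × 9.81 = 374.7 N and must supply an equal counterclockwise moment, so its lever arm about the knife-edge support is 46.98 / 374.7 = 0.125 m.
That puts it at 0.78 + 0.125 = 0.905 m from the right end.

x ≈ 0.905 m from the right end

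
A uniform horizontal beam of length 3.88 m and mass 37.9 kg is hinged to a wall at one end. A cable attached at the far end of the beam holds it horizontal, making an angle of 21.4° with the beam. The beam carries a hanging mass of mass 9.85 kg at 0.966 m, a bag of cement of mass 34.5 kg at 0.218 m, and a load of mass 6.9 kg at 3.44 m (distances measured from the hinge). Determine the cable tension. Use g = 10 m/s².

T ≈ 807 N

About the hinge:
Beam weight: 37.9 × 10 = 379 N down at 1.94 m → arm 1.94 m, τ = 379 × 1.94 = 735.3 N·m clockwise.
Hanging mass: 9.85 × 10 = 98.5 N down at 0.966 m → arm 0.966 m, τ = 98.5 × 0.966 = 95.15 N·m clockwise.
Bag of cement: 34.5 × 10 = 345 N down at 0.218 m → arm 0.218 m, τ = 345 × 0.218 = 75.21 N·m clockwise.
Load: 6.9 × 10 = 69 N down at 3.44 m → arm 3.44 m, τ = 69 × 3.44 = 237.4 N·m clockwise.
Total clockwise load moment = 1143 N·m.
The cable tension T acts at 3.88 m; only its component perpendicular to the beam, T sinθ, produces torque. sin 21.4° = 0.3649.
Setting net torque to zero: T × 3.88 × 0.3649 = 1143 → T = 1143 / 1.416 = 807 N.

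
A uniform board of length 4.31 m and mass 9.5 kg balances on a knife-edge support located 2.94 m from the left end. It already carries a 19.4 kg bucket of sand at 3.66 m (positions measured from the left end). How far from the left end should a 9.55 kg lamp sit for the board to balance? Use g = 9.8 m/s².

x ≈ 2.26 m from the left end

Choose the knife-edge support (at 2.94 m from the left end) as the axis so the support reaction has zero arm there.
Beam weight: 9.5 × 9.8 = 93.1 N down at 2.155 m → arm 0.785 m, τ = 93.1 × 0.785 = 73.08 N·m counterclockwise.
Bucket of sand: 19.4 × 9.8 = 190.1 N down at 3.66 m → arm 0.72 m, τ = 190.1 × 0.72 = 136.9 N·m clockwise.
Net moment of existing loads = 63.82 N·m clockwise.
The lamp weighs 9.55 × 9.8 = 93.59 N and must supply an equal counterclockwise moment, so its lever arm about the knife-edge support is 63.82 / 93.59 = 0.682 m.
That puts it at 2.94 − 0.682 = 2.26 m from the left end.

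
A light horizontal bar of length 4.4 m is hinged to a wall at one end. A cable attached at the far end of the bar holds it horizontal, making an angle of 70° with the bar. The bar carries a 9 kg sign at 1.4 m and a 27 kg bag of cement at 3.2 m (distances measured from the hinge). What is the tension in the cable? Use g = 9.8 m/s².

T ≈ 235 N

Choose the hinge as the axis so the unknown hinge reaction has zero arm there.
Sign: 9 × 9.8 = 88.2 N down at 1.4 m → arm 1.4 m, τ = 88.2 × 1.4 = 123.5 N·m clockwise.
Bag of cement: 27 × 9.8 = 264.6 N down at 3.2 m → arm 3.2 m, τ = 264.6 × 3.2 = 846.7 N·m clockwise.
Total clockwise load moment = 970.2 N·m.
The cable tension T acts at 4.4 m; only its component perpendicular to the bar, T sinθ, produces torque. sin 70° = 0.9397.
Balancing moments: T × 4.4 × 0.9397 = 970.2, giving T = 970.2 / 4.135 = 235 N.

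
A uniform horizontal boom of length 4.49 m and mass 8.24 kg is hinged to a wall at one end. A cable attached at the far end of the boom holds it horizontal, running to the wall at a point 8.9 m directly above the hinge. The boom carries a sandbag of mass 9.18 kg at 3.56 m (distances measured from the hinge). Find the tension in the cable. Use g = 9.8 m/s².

T ≈ 125 N

About the hinge:
Beam weight: 8.24 × 9.8 = 80.75 N down at 2.245 m → arm 2.245 m, τ = 80.75 × 2.245 = 181.3 N·m clockwise.
Sandbag: 9.18 × 9.8 = 89.96 N down at 3.56 m → arm 3.56 m, τ = 89.96 × 3.56 = 320.3 N·m clockwise.
Total clockwise load moment = 501.6 N·m.
The cable tension T acts at 4.49 m; only its component perpendicular to the boom, T sinθ, produces torque. sinθ = h/√(h²+d²) = 8.9/√(8.9²+4.49²) = 0.8928.
Στ = 0 ⇒ T × 4.49 × 0.8928 = 501.6 ⇒ T = 501.6 / 4.009 = 125 N.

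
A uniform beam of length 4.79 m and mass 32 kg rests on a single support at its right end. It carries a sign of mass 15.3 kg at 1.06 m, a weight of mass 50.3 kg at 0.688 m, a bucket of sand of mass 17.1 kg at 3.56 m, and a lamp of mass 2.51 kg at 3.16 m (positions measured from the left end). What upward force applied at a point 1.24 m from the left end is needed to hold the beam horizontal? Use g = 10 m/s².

Take moments about the right end.
Beam weight: 32 × 10 = 320 N down at 2.395 m → arm 2.395 m, τ = 320 × 2.395 = 766.4 N·m counterclockwise.
Sign: 15.3 × 10 = 153 N down at 1.06 m → arm 3.73 m, τ = 153 × 3.73 = 570.7 N·m counterclockwise.
Weight: 50.3 × 10 = 503 N down at 0.688 m → arm 4.102 m, τ = 503 × 4.102 = 2063 N·m counterclockwise.
Bucket of sand: 17.1 × 10 = 171 N down at 3.56 m → arm 1.23 m, τ = 171 × 1.23 = 210.3 N·m counterclockwise.
Lamp: 2.51 × 10 = 25.1 N down at 3.16 m → arm 1.63 m, τ = 25.1 × 1.63 = 40.91 N·m counterclockwise.
Net moment of the loads = 3651 N·m counterclockwise.
The upward force F acts at a point 1.24 m from the left end, arm 3.55 m, giving F × 3.55 clockwise.
Setting net torque to zero: F × 3.55 = 3651 → F = 3651 / 3.55 = 1030 N.

F ≈ 1030 N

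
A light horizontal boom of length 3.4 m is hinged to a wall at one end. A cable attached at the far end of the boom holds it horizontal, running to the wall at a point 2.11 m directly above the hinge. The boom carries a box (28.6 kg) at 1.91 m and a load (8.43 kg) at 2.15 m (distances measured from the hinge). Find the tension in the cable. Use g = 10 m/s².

About the hinge:
Box: 28.6 × 10 = 286 N down at 1.91 m → arm 1.91 m, τ = 286 × 1.91 = 546.3 N·m clockwise.
Load: 8.43 × 10 = 84.3 N down at 2.15 m → arm 2.15 m, τ = 84.3 × 2.15 = 181.2 N·m clockwise.
Total clockwise load moment = 727.5 N·m.
The cable tension T acts at 3.4 m; only its component perpendicular to the boom, T sinθ, produces torque. sinθ = h/√(h²+d²) = 2.11/√(2.11²+3.4²) = 0.5273.
Setting net torque to zero: T × 3.4 × 0.5273 = 727.5 → T = 727.5 / 1.793 = 406 N.

T ≈ 406 N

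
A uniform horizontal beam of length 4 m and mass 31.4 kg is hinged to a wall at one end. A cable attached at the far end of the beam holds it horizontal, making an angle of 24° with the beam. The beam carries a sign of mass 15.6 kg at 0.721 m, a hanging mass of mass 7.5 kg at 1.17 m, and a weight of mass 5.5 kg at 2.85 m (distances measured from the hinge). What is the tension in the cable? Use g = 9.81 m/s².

Take moments about the hinge.
Beam weight: 31.4 × 9.81 = 308 N down at 2 m → arm 2 m, τ = 308 × 2 = 616 N·m clockwise.
Sign: 15.6 × 9.81 = 153 N down at 0.721 m → arm 0.721 m, τ = 153 × 0.721 = 110.3 N·m clockwise.
Hanging mass: 7.5 × 9.81 = 73.58 N down at 1.17 m → arm 1.17 m, τ = 73.58 × 1.17 = 86.09 N·m clockwise.
Weight: 5.5 × 9.81 = 53.96 N down at 2.85 m → arm 2.85 m, τ = 53.96 × 2.85 = 153.8 N·m clockwise.
Total clockwise load moment = 966.2 N·m.
The cable tension T acts at 4 m; only its component perpendicular to the beam, T sinθ, produces torque. sin 24° = 0.4067.
Balancing moments: T × 4 × 0.4067 = 966.2, giving T = 966.2 / 1.627 = 594 N.

T ≈ 594 N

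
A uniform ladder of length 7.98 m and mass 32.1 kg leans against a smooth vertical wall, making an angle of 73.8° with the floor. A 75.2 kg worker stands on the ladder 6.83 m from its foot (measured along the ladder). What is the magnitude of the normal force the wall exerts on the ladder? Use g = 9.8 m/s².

Taking torques about the foot of the ladder:
Ladder weight 32.1×9.8 = 314.6 N acts at 3.99 m along the ladder; its horizontal arm is 3.99·cos73.8° = 1.113 m → τ = 350.1 N·m clockwise.
Worker: 75.2×9.8 = 737 N at 6.83 m → arm 1.906 m → τ = 1405 N·m clockwise.
Wall normal N acts horizontally at the top; its moment arm is the height L sinθ = 7.98·sin73.8° = 7.663 m, counterclockwise.
Setting net torque to zero: N × 7.663 = 1755 → N = 229 N.

N_wall ≈ 229 N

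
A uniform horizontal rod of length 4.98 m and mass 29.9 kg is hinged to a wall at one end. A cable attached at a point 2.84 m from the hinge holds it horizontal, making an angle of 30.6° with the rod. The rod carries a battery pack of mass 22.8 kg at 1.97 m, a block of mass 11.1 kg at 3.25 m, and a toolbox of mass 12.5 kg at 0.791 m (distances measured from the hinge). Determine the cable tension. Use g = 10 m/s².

T ≈ 1140 N

Sum moments about the hinge (the unknown hinge reaction has zero arm there).
Beam weight: 29.9 × 10 = 299 N down at 2.49 m → arm 2.49 m, τ = 299 × 2.49 = 744.5 N·m clockwise.
Battery pack: 22.8 × 10 = 228 N down at 1.97 m → arm 1.97 m, τ = 228 × 1.97 = 449.2 N·m clockwise.
Block: 11.1 × 10 = 111 N down at 3.25 m → arm 3.25 m, τ = 111 × 3.25 = 360.8 N·m clockwise.
Toolbox: 12.5 × 10 = 125 N down at 0.791 m → arm 0.791 m, τ = 125 × 0.791 = 98.88 N·m clockwise.
Total clockwise load moment = 1653 N·m.
The cable tension T acts at 2.84 m; only its component perpendicular to the rod, T sinθ, produces torque. sin 30.6° = 0.509.
Setting net torque to zero: T × 2.84 × 0.509 = 1653 → T = 1653 / 1.446 = 1140 N.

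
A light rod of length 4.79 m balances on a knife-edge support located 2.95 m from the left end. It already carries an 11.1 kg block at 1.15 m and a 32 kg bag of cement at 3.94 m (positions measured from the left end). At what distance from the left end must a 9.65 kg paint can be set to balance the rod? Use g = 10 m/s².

About the knife-edge support (at 2.95 m from the left end):
Block: 11.1 × 10 = 111 N down at 1.15 m → arm 1.8 m, τ = 111 × 1.8 = 199.8 N·m counterclockwise.
Bag of cement: 32 × 10 = 320 N down at 3.94 m → arm 0.99 m, τ = 320 × 0.99 = 316.8 N·m clockwise.
Net moment of existing loads = 117 N·m clockwise.
The paint can weighs 9.65 × 10 = 96.5 N and must supply an equal counterclockwise moment, so its lever arm about the knife-edge support is 117 / 96.5 = 1.21 m.
That puts it at 2.95 − 1.21 = 1.74 m from the left end.

x ≈ 1.74 m from the left end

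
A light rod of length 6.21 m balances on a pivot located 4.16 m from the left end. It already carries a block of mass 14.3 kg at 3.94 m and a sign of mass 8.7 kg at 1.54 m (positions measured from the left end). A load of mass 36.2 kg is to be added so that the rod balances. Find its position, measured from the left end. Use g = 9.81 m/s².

Choose the pivot (at 4.16 m from the left end) as the axis so the support reaction has zero arm there.
Block: 14.3 × 9.81 = 140.3 N down at 3.94 m → arm 0.22 m, τ = 140.3 × 0.22 = 30.87 N·m counterclockwise.
Sign: 8.7 × 9.81 = 85.35 N down at 1.54 m → arm 2.62 m, τ = 85.35 × 2.62 = 223.6 N·m counterclockwise.
Net moment of existing loads = 254.5 N·m counterclockwise.
The load weighs 36.2 × 9.81 = 355.1 N and must supply an equal clockwise moment, so its lever arm about the pivot is 254.5 / 355.1 = 0.717 m.
That puts it at 4.16 + 0.717 = 4.88 m from the left end.

x ≈ 4.88 m from the left end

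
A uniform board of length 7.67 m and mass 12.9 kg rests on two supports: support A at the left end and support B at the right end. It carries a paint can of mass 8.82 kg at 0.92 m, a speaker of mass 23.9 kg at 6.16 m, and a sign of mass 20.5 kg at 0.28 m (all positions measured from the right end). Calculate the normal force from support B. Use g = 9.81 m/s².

R_B ≈ 379 N

Sum moments about support A (its reaction then has zero moment arm).
Beam weight: 12.9 × 9.81 = 126.5 N down at 3.835 m → arm 3.835 m, τ = 126.5 × 3.835 = 485.1 N·m clockwise.
Paint can: 8.82 × 9.81 = 86.52 N down at 0.92 m → arm 6.75 m, τ = 86.52 × 6.75 = 584 N·m clockwise.
Speaker: 23.9 × 9.81 = 234.5 N down at 6.16 m → arm 1.51 m, τ = 234.5 × 1.51 = 354.1 N·m clockwise.
Sign: 20.5 × 9.81 = 201.1 N down at 0.28 m → arm 7.39 m, τ = 201.1 × 7.39 = 1486 N·m clockwise.
Net load moment about support A = 2909 N·m clockwise.
Reaction R at support B is upward at 0 m, arm 7.67 m → moment R × 7.67 counterclockwise.
Στ = 0 ⇒ R × 7.67 = 2909 ⇒ R = 379 N.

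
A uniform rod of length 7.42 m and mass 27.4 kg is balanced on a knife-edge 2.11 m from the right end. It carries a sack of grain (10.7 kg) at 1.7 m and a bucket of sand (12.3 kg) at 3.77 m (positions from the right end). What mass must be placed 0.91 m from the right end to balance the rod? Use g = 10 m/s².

m ≈ 49.9 kg

Choose the knife-edge (at 2.11 m from the right end) as the axis so the support reaction has zero arm there.
Beam weight: 27.4 × 10 = 274 N down at 3.71 m → arm 1.6 m, τ = 274 × 1.6 = 438.4 N·m counterclockwise.
Sack of grain: 10.7 × 10 = 107 N down at 1.7 m → arm 0.41 m, τ = 107 × 0.41 = 43.87 N·m clockwise.
Bucket of sand: 12.3 × 10 = 123 N down at 3.77 m → arm 1.66 m, τ = 123 × 1.66 = 204.2 N·m counterclockwise.
Net moment of known loads = 598.7 N·m counterclockwise.
An unknown mass m at 0.91 m has arm 1.2 m; its moment is m·g·1.2 clockwise.
Στ = 0 ⇒ m × 10 × 1.2 = 598.7 ⇒ m = 598.7 / (10 × 1.2) = 49.9 kg.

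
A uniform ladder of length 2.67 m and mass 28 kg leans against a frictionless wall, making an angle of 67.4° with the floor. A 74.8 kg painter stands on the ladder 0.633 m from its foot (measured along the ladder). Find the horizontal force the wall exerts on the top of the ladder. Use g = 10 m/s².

Sum moments about the foot of the ladder (the floor normal and friction both act there and drop out).
Ladder weight 28×10 = 280 N acts at 1.335 m along the ladder; its horizontal arm is 1.335·cos67.4° = 0.513 m → τ = 143.6 N·m clockwise.
Painter: 74.8×10 = 748 N at 0.633 m → arm 0.2433 m → τ = 182 N·m clockwise.
Wall normal N acts horizontally at the top; its moment arm is the height L sinθ = 2.67·sin67.4° = 2.465 m, counterclockwise.
Setting net torque to zero: N × 2.465 = 325.6 → N = 132 N.

N_wall ≈ 132 N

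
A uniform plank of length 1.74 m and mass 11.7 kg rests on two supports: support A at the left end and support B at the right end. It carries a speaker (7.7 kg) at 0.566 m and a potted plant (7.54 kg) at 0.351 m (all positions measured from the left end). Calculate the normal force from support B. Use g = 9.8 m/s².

Taking torques about support A:
Beam weight: 11.7 × 9.8 = 114.7 N down at 0.87 m → arm 0.87 m, τ = 114.7 × 0.87 = 99.79 N·m clockwise.
Speaker: 7.7 × 9.8 = 75.46 N down at 0.566 m → arm 0.566 m, τ = 75.46 × 0.566 = 42.71 N·m clockwise.
Potted plant: 7.54 × 9.8 = 73.89 N down at 0.351 m → arm 0.351 m, τ = 73.89 × 0.351 = 25.94 N·m clockwise.
Net load moment about support A = 168.4 N·m clockwise.
Reaction R at support B is upward at 1.74 m, arm 1.74 m → moment R × 1.74 counterclockwise.
For rotational equilibrium, R × 1.74 = 168.4, so R = 96.8 N.

R_B ≈ 96.8 N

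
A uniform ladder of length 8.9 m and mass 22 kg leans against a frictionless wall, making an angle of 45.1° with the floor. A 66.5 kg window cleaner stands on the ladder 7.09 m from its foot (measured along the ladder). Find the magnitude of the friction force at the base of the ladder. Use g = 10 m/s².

Choose the foot of the ladder as the axis so the floor normal and friction both act there and drop out.
Ladder weight 22×10 = 220 N acts at 4.45 m along the ladder; its horizontal arm is 4.45·cos45.1° = 3.141 m → τ = 691 N·m clockwise.
Window cleaner: 66.5×10 = 665 N at 7.09 m → arm 5.005 m → τ = 3328 N·m clockwise.
Wall normal N acts horizontally at the top; its moment arm is the height L sinθ = 8.9·sin45.1° = 6.304 m, counterclockwise.
Balancing moments: N × 6.304 = 4019, giving N = 638 N.
ΣFx = 0: friction at the foot balances the wall's push, so f = N_wall = 638 N.

f ≈ 638 N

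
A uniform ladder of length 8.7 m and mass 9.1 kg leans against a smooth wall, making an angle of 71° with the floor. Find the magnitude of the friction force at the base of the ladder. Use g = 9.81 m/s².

About the foot of the ladder:
Ladder weight 9.1×9.81 = 89.27 N acts at 4.35 m along the ladder; its horizontal arm is 4.35·cos71° = 1.416 m → τ = 126.4 N·m clockwise.
Wall normal N acts horizontally at the top; its moment arm is the height L sinθ = 8.7·sin71° = 8.226 m, counterclockwise.
Setting net torque to zero: N × 8.226 = 126.4 → N = 15.4 N.
ΣFx = 0: friction at the foot balances the wall's push, so f = N_wall = 15.4 N.

f ≈ 15.4 N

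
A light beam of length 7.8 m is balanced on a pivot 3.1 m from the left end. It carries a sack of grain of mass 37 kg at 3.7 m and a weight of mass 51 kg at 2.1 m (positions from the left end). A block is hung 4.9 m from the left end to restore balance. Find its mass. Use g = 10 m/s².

m ≈ 16 kg

About the pivot (at 3.1 m from the left end):
Sack of grain: 37 × 10 = 370 N down at 3.7 m → arm 0.6 m, τ = 370 × 0.6 = 222 N·m clockwise.
Weight: 51 × 10 = 510 N down at 2.1 m → arm 1 m, τ = 510 × 1 = 510 N·m counterclockwise.
Net moment of known loads = 288 N·m counterclockwise.
An unknown mass m at 4.9 m has arm 1.8 m; its moment is m·g·1.8 clockwise.
Balancing moments: m × 10 × 1.8 = 288, giving m = 288 / (10 × 1.8) = 16 kg.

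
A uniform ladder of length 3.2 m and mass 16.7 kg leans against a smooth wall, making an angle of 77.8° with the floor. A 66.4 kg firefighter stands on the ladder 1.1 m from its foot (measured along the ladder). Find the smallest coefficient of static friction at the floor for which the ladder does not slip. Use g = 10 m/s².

μ_min ≈ 0.0811

About the foot of the ladder:
Ladder weight 16.7×10 = 167 N acts at 1.6 m along the ladder; its horizontal arm is 1.6·cos77.8° = 0.3381 m → τ = 56.46 N·m clockwise.
Firefighter: 66.4×10 = 664 N at 1.1 m → arm 0.2325 m → τ = 154.4 N·m clockwise.
Wall normal N acts horizontally at the top; its moment arm is the height L sinθ = 3.2·sin77.8° = 3.128 m, counterclockwise.
Setting net torque to zero: N × 3.128 = 210.9 → N = 67.42 N.
ΣFx = 0 ⇒ f = N_wall = 67.42 N. ΣFy = 0 ⇒ N_floor = 831 N.
μ_min = f / N_floor = 67.42 / 831 = 0.0811.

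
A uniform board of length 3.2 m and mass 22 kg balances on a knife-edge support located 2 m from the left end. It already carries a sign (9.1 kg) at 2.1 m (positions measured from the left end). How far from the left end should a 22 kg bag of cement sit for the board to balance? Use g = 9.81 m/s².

x ≈ 2.36 m from the left end

Sum moments about the knife-edge support (at 2 m from the left end) (the support reaction has zero arm there).
Beam weight: 22 × 9.81 = 215.8 N down at 1.6 m → arm 0.4 m, τ = 215.8 × 0.4 = 86.32 N·m counterclockwise.
Sign: 9.1 × 9.81 = 89.27 N down at 2.1 m → arm 0.1 m, τ = 89.27 × 0.1 = 8.927 N·m clockwise.
Net moment of existing loads = 77.39 N·m counterclockwise.
The bag of cement weighs 22 × 9.81 = 215.8 N and must supply an equal clockwise moment, so its lever arm about the knife-edge support is 77.39 / 215.8 = 0.359 m.
That puts it at 2 + 0.359 = 2.36 m from the left end.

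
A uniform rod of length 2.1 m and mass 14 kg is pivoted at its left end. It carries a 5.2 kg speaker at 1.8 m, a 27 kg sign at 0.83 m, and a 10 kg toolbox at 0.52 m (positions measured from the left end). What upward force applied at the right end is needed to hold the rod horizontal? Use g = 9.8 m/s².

Taking torques about the left end:
Beam weight: 14 × 9.8 = 137.2 N down at 1.05 m → arm 1.05 m, τ = 137.2 × 1.05 = 144.1 N·m clockwise.
Speaker: 5.2 × 9.8 = 50.96 N down at 1.8 m → arm 1.8 m, τ = 50.96 × 1.8 = 91.73 N·m clockwise.
Sign: 27 × 9.8 = 264.6 N down at 0.83 m → arm 0.83 m, τ = 264.6 × 0.83 = 219.6 N·m clockwise.
Toolbox: 10 × 9.8 = 98 N down at 0.52 m → arm 0.52 m, τ = 98 × 0.52 = 50.96 N·m clockwise.
Net moment of the loads = 506.4 N·m clockwise.
The upward force F acts at the right end, arm 2.1 m, giving F × 2.1 counterclockwise.
Balancing moments: F × 2.1 = 506.4, giving F = 506.4 / 2.1 = 241 N.

F ≈ 241 N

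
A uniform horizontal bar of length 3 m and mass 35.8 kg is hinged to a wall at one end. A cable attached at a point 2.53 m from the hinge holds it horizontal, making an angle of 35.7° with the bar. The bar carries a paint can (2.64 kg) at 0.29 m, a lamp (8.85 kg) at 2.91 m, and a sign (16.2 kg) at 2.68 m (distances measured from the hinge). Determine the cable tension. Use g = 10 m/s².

T ≈ 837 N

Take moments about the hinge.
Beam weight: 35.8 × 10 = 358 N down at 1.5 m → arm 1.5 m, τ = 358 × 1.5 = 537 N·m clockwise.
Paint can: 2.64 × 10 = 26.4 N down at 0.29 m → arm 0.29 m, τ = 26.4 × 0.29 = 7.656 N·m clockwise.
Lamp: 8.85 × 10 = 88.5 N down at 2.91 m → arm 2.91 m, τ = 88.5 × 2.91 = 257.5 N·m clockwise.
Sign: 16.2 × 10 = 162 N down at 2.68 m → arm 2.68 m, τ = 162 × 2.68 = 434.2 N·m clockwise.
Total clockwise load moment = 1236 N·m.
The cable tension T acts at 2.53 m; only its component perpendicular to the bar, T sinθ, produces torque. sin 35.7° = 0.5835.
Balancing moments: T × 2.53 × 0.5835 = 1236, giving T = 1236 / 1.476 = 837 N.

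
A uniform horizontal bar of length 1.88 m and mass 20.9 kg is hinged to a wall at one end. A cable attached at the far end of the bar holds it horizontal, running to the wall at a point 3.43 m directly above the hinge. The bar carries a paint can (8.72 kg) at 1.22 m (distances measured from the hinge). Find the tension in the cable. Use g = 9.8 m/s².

Taking torques about the hinge:
Beam weight: 20.9 × 9.8 = 204.8 N down at 0.94 m → arm 0.94 m, τ = 204.8 × 0.94 = 192.5 N·m clockwise.
Paint can: 8.72 × 9.8 = 85.46 N down at 1.22 m → arm 1.22 m, τ = 85.46 × 1.22 = 104.3 N·m clockwise.
Total clockwise load moment = 296.8 N·m.
The cable tension T acts at 1.88 m; only its component perpendicular to the bar, T sinθ, produces torque. sinθ = h/√(h²+d²) = 3.43/√(3.43²+1.88²) = 0.8769.
Στ = 0 ⇒ T × 1.88 × 0.8769 = 296.8 ⇒ T = 296.8 / 1.649 = 180 N.

T ≈ 180 N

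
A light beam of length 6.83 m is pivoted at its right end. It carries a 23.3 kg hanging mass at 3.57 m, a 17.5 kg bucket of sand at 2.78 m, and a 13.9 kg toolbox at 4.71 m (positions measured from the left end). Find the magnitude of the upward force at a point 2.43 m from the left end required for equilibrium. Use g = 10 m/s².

F ≈ 401 N

Taking torques about the right end:
Hanging mass: 23.3 × 10 = 233 N down at 3.57 m → arm 3.26 m, τ = 233 × 3.26 = 759.6 N·m counterclockwise.
Bucket of sand: 17.5 × 10 = 175 N down at 2.78 m → arm 4.05 m, τ = 175 × 4.05 = 708.8 N·m counterclockwise.
Toolbox: 13.9 × 10 = 139 N down at 4.71 m → arm 2.12 m, τ = 139 × 2.12 = 294.7 N·m counterclockwise.
Net moment of the loads = 1763 N·m counterclockwise.
The upward force F acts at a point 2.43 m from the left end, arm 4.4 m, giving F × 4.4 clockwise.
For rotational equilibrium, F × 4.4 = 1763, so F = 1763 / 4.4 = 401 N.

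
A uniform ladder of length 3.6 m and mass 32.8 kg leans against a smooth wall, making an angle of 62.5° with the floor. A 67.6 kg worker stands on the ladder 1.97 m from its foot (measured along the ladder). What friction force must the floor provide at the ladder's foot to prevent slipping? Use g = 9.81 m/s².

Taking torques about the foot of the ladder:
Ladder weight 32.8×9.81 = 321.8 N acts at 1.8 m along the ladder; its horizontal arm is 1.8·cos62.5° = 0.8311 m → τ = 267.4 N·m clockwise.
Worker: 67.6×9.81 = 663.2 N at 1.97 m → arm 0.9096 m → τ = 603.2 N·m clockwise.
Wall normal N acts horizontally at the top; its moment arm is the height L sinθ = 3.6·sin62.5° = 3.193 m, counterclockwise.
Balancing moments: N × 3.193 = 870.6, giving N = 273 N.
ΣFx = 0: friction at the foot balances the wall's push, so f = N_wall = 273 N.

f ≈ 273 N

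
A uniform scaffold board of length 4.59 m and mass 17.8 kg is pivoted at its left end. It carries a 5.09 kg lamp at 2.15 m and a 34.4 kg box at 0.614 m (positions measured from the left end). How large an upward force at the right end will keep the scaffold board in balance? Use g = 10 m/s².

F ≈ 159 N

Taking torques about the left end:
Beam weight: 17.8 × 10 = 178 N down at 2.295 m → arm 2.295 m, τ = 178 × 2.295 = 408.5 N·m clockwise.
Lamp: 5.09 × 10 = 50.9 N down at 2.15 m → arm 2.15 m, τ = 50.9 × 2.15 = 109.4 N·m clockwise.
Box: 34.4 × 10 = 344 N down at 0.614 m → arm 0.614 m, τ = 344 × 0.614 = 211.2 N·m clockwise.
Net moment of the loads = 729.1 N·m clockwise.
The upward force F acts at the right end, arm 4.59 m, giving F × 4.59 counterclockwise.
Στ = 0 ⇒ F × 4.59 = 729.1 ⇒ F = 729.1 / 4.59 = 159 N.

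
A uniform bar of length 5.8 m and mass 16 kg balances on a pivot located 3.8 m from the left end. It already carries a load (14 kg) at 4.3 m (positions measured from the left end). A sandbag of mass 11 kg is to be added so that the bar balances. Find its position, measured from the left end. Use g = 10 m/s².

x ≈ 4.47 m from the left end

Taking torques about the pivot (at 3.8 m from the left end):
Beam weight: 16 × 10 = 160 N down at 2.9 m → arm 0.9 m, τ = 160 × 0.9 = 144 N·m counterclockwise.
Load: 14 × 10 = 140 N down at 4.3 m → arm 0.5 m, τ = 140 × 0.5 = 70 N·m clockwise.
Net moment of existing loads = 74 N·m counterclockwise.
The sandbag weighs 11 × 10 = 110 N and must supply an equal clockwise moment, so its lever arm about the pivot is 74 / 110 = 0.673 m.
That puts it at 3.8 + 0.673 = 4.47 m from the left end.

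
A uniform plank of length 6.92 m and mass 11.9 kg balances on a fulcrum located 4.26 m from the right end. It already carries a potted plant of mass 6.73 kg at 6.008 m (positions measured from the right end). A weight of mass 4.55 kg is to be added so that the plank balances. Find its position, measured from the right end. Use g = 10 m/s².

x ≈ 3.77 m from the right end

Take moments about the fulcrum (at 4.26 m from the right end).
Beam weight: 11.9 × 10 = 119 N down at 3.46 m → arm 0.8 m, τ = 119 × 0.8 = 95.2 N·m clockwise.
Potted plant: 6.73 × 10 = 67.3 N down at 6.008 m → arm 1.748 m, τ = 67.3 × 1.748 = 117.6 N·m counterclockwise.
Net moment of existing loads = 22.4 N·m counterclockwise.
The weight weighs 4.55 × 10 = 45.5 N and must supply an equal clockwise moment, so its lever arm about the fulcrum is 22.4 / 45.5 = 0.492 m.
That puts it at 4.26 − 0.492 = 3.77 m from the right end.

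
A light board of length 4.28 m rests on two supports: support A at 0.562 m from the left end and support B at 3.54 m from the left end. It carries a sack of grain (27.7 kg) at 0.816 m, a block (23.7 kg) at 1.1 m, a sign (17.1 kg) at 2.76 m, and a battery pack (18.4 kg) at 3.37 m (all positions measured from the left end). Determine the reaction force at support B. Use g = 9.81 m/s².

Taking torques about support A:
Sack of grain: 27.7 × 9.81 = 271.7 N down at 0.816 m → arm 0.254 m, τ = 271.7 × 0.254 = 69.01 N·m clockwise.
Block: 23.7 × 9.81 = 232.5 N down at 1.1 m → arm 0.538 m, τ = 232.5 × 0.538 = 125.1 N·m clockwise.
Sign: 17.1 × 9.81 = 167.8 N down at 2.76 m → arm 2.198 m, τ = 167.8 × 2.198 = 368.8 N·m clockwise.
Battery pack: 18.4 × 9.81 = 180.5 N down at 3.37 m → arm 2.808 m, τ = 180.5 × 2.808 = 506.8 N·m clockwise.
Net load moment about support A = 1070 N·m clockwise.
Reaction R at support B is upward at 3.54 m, arm 2.978 m → moment R × 2.978 counterclockwise.
For rotational equilibrium, R × 2.978 = 1070, so R = 359 N.

R_B ≈ 359 N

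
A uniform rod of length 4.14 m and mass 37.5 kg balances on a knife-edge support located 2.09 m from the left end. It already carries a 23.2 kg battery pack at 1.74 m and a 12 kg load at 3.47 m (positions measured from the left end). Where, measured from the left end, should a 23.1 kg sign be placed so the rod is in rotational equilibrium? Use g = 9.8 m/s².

Choose the knife-edge support (at 2.09 m from the left end) as the axis so the support reaction has zero arm there.
Beam weight: 37.5 × 9.8 = 367.5 N down at 2.07 m → arm 0.02 m, τ = 367.5 × 0.02 = 7.35 N·m counterclockwise.
Battery pack: 23.2 × 9.8 = 227.4 N down at 1.74 m → arm 0.35 m, τ = 227.4 × 0.35 = 79.59 N·m counterclockwise.
Load: 12 × 9.8 = 117.6 N down at 3.47 m → arm 1.38 m, τ = 117.6 × 1.38 = 162.3 N·m clockwise.
Net moment of existing loads = 75.36 N·m clockwise.
The sign weighs 23.1 × 9.8 = 226.4 N and must supply an equal counterclockwise moment, so its lever arm about the knife-edge support is 75.36 / 226.4 = 0.333 m.
That puts it at 2.09 − 0.333 = 1.76 m from the left end.

x ≈ 1.76 m from the left end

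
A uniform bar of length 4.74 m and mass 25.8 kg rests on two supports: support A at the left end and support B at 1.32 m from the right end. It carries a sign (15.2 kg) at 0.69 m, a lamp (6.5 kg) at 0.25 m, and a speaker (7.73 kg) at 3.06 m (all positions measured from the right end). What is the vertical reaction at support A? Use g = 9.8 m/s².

Sum moments about support B (its reaction then has zero moment arm).
Beam weight: 25.8 × 9.8 = 252.8 N down at 2.37 m → arm 1.05 m, τ = 252.8 × 1.05 = 265.4 N·m counterclockwise.
Sign: 15.2 × 9.8 = 149 N down at 0.69 m → arm 0.63 m, τ = 149 × 0.63 = 93.87 N·m clockwise.
Lamp: 6.5 × 9.8 = 63.7 N down at 0.25 m → arm 1.07 m, τ = 63.7 × 1.07 = 68.16 N·m clockwise.
Speaker: 7.73 × 9.8 = 75.75 N down at 3.06 m → arm 1.74 m, τ = 75.75 × 1.74 = 131.8 N·m counterclockwise.
Net load moment about support B = 235.2 N·m counterclockwise.
Reaction R at support A is upward at 4.74 m, arm 3.42 m → moment R × 3.42 clockwise.
For rotational equilibrium, R × 3.42 = 235.2, so R = 68.8 N.

R_A ≈ 68.8 N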